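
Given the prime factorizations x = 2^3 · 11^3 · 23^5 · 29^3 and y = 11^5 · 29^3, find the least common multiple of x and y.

max exponent per prime: 2^3 · 11^5 · 23^5 · 29^3 = 202249094817502216

202249094817502216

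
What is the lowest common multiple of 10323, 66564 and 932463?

lcm(10323, 66564) = 10323·66564/gcd = 687140172/9 = 76348908
lcm(76348908, 932463) = 76348908·932463/gcd = 71192531800404/9 = 7910281311156

7910281311156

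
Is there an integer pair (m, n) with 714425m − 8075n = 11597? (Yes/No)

By Bézout, 714425m − 8075n = 11597 has integer solutions iff gcd(714425, 8075) | 11597.
Euclid: 714425 = 88·8075 + 3825; 8075 = 2·3825 + 425; 3825 = 9·425 + 0. gcd = 425; 11597 mod 425 = 122. No.

No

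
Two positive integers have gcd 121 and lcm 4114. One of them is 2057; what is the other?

Using uv = gcd(u,v)·lcm(u,v) = 121·4114 = 497794, we get v = 497794/2057 = 242.

242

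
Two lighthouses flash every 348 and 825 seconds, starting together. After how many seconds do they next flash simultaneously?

95700

gcd first: 825 = 2·348 + 129; 348 = 2·129 + 90; 129 = 1·90 + 39; 90 = 2·39 + 12; 39 = 3·12 + 3; 12 = 4·3 + 0 → gcd = 3
lcm = 348·825/gcd = 287100/3 = 95700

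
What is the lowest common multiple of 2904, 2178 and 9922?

2904 = 2³ · 3 · 11²; 2178 = 2 · 3² · 11²; 9922 = 2 · 11² · 41
lcm takes max exponent of each prime: 2³ · 3² · 11² · 41 = 357192

357192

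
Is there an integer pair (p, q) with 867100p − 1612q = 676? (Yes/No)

Yes

By Bézout, 867100p − 1612q = 676 has integer solutions iff gcd(867100, 1612) | 676.
Euclid: 867100 = 537·1612 + 1456; 1612 = 1·1456 + 156; 1456 = 9·156 + 52; 156 = 3·52 + 0. gcd = 52; 676 mod 52 = 0. Yes.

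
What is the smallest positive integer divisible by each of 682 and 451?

gcd first: 682 = 1·451 + 231; 451 = 1·231 + 220; 231 = 1·220 + 11; 220 = 20·11 + 0 → gcd = 11
lcm = 682·451/gcd = 307582/11 = 27962

27962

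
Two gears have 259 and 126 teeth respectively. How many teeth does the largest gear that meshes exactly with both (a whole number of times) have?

7

Euclid: 259 = 2·126 + 7; 126 = 18·7 + 0. Last nonzero remainder: 7.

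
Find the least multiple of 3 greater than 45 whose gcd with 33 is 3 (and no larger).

48

gcd(t, 33) = 3 forces 3 | t; write t = 3s. Then gcd(3s, 3·11) = 3·gcd(s, 11), so need gcd(s, 11) = 1.
3s > 45 gives s ≥ 16. The least s ≥ 16 coprime to 11 is 16, so t = 3·16 = 48.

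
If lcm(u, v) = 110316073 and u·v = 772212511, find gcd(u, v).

From gcd × lcm = uv: gcd = 772212511 / 110316073 = 7.

7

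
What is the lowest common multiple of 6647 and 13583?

312409

6647 = 17² · 23; 13583 = 17² · 47
max exponents: 17² · 23 · 47 = 312409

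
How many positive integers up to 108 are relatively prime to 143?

143 = 11·13. Inclusion–exclusion on these primes:
108 − ⌊108/11⌋ − ⌊108/13⌋ + ⌊108/143⌋ = 91

91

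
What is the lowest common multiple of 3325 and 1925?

36575

3325 = 5² · 7 · 19; 1925 = 5² · 7 · 11
max exponents: 5² · 7 · 11 · 19 = 36575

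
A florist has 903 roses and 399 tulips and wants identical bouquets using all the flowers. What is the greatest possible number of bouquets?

903 = 3 · 7 · 43
399 = 3 · 7 · 19
Common: 3 · 7 = 21

21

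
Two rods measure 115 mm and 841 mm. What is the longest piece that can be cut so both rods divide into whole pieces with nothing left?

1

Euclid: 841 = 7·115 + 36; 115 = 3·36 + 7; 36 = 5·7 + 1; 7 = 7·1 + 0. Last nonzero remainder: 1.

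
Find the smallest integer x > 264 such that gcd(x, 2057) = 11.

gcd(x, 2057) = 11 forces 11 | x; write x = 11s. Then gcd(11s, 11·187) = 11·gcd(s, 187), so need gcd(s, 187) = 1.
11s > 264 gives s ≥ 25. The least s ≥ 25 coprime to 187 is 25, so x = 11·25 = 275.

275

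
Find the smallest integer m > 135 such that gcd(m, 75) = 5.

140

Multiples of 5 above 135: 5·28, 5·29, … . Need the cofactor coprime to 75/5 = 15.
Checking s = 28, 29, … the first with gcd(s, 15) = 1 is s = 28, giving 140.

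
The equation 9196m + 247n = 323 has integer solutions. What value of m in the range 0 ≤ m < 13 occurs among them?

10

gcd(9196, 247) = 19 (Euclid: 9196 = 37·247 + 57; 247 = 4·57 + 19; 57 = 3·19 + 0), and 19 | 323.
Extended Euclid: 9196·(-4) + 247·(149) = 19. Scale by 17: m₀ = -68.
General solution m = m₀ + 13t; reducing mod 13 gives m = 10 (and n = -371).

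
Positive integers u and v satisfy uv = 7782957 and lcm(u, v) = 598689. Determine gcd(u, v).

From gcd × lcm = uv: gcd = 7782957 / 598689 = 13.

13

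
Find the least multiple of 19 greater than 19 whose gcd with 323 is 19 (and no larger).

323 = 19·17. Any k with gcd(k, 323) = 19 is a multiple of 19, say 19s, with s coprime to 17.
Need s > 19/19, so s ≥ 2. First s ≥ 2 with gcd(s, 17) = 1 is s = 2. Thus k = 19·2 = 38.

38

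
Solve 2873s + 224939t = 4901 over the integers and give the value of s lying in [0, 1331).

80

gcd(2873, 224939) = 169 (Euclid: 224939 = 78·2873 + 845; 2873 = 3·845 + 338; 845 = 2·338 + 169; 338 = 2·169 + 0), and 169 | 4901.
Extended Euclid: 2873·(-548) + 224939·(7) = 169. Scale by 29: s₀ = -15892.
General solution s = s₀ + 1331k; reducing mod 1331 gives s = 80 (and t = -1).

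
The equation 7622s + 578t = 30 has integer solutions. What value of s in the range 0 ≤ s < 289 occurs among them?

Euclid: 7622 = 13·578 + 108; 578 = 5·108 + 38; 108 = 2·38 + 32; 38 = 1·32 + 6; 32 = 5·6 + 2; 6 = 3·2 + 0 → gcd = 2; 30 = 2·15.
Back-substitution yields 7622·(91) + 578·(-1200) = 2, so one solution is s = 91·15 = 1365, t = -1200·15 = -18000.
Solutions in s differ by 578/2 = 289; the one in [0, 289) is 1365 mod 289 = 209.

209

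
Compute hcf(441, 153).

441 = 3² · 7²
153 = 3² · 17
Common: 3² = 9

9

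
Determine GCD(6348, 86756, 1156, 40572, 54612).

gcd(6348, 86756): 86756 = 13·6348 + 4232; 6348 = 1·4232 + 2116; 4232 = 2·2116 + 0 → 2116
gcd(2116, 1156): 2116 = 1·1156 + 960; 1156 = 1·960 + 196; 960 = 4·196 + 176; 196 = 1·176 + 20; 176 = 8·20 + 16; 20 = 1·16 + 4; 16 = 4·4 + 0 → 4
gcd(4, 40572): 40572 = 10143·4 + 0 → 4
gcd(4, 54612): 54612 = 13653·4 + 0 → 4

4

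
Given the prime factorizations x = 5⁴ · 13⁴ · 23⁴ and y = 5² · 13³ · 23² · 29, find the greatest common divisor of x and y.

29055325

min exponent per shared prime: 5² · 13³ · 23² = 29055325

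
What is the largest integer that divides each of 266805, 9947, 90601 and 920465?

49

gcd(266805, 9947): 266805 = 26·9947 + 8183; 9947 = 1·8183 + 1764; 8183 = 4·1764 + 1127; 1764 = 1·1127 + 637; 1127 = 1·637 + 490; 637 = 1·490 + 147; 490 = 3·147 + 49; 147 = 3·49 + 0 → 49
gcd(49, 90601): 90601 = 1849·49 + 0 → 49
gcd(49, 920465): 920465 = 18785·49 + 0 → 49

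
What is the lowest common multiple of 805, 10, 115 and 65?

805 = 5 · 7 · 23; 10 = 2 · 5; 115 = 5 · 23; 65 = 5 · 13
lcm takes max exponent of each prime: 2 · 5 · 7 · 13 · 23 = 20930

20930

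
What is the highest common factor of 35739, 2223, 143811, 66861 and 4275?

gcd(35739, 2223): 35739 = 16·2223 + 171; 2223 = 13·171 + 0 → 171
gcd(171, 143811): 143811 = 841·171 + 0 → 171
gcd(171, 66861): 66861 = 391·171 + 0 → 171
gcd(171, 4275): 4275 = 25·171 + 0 → 171

171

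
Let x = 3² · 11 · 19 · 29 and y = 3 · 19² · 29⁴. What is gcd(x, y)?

1653

min exponent per shared prime: 3 · 19 · 29 = 1653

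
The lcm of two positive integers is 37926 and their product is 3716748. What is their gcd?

98

From gcd × lcm = ab: gcd = 3716748 / 37926 = 98.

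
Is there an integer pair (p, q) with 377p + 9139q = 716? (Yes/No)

gcd(377, 9139): 9139 = 24·377 + 91; 377 = 4·91 + 13; 91 = 7·13 + 0 → 13
13 does not divide 716, so a solution does not exist.

No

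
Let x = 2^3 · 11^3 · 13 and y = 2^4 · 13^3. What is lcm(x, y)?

46787312

max exponent per prime: 2^4 · 11^3 · 13^3 = 46787312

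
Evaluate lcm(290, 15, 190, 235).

290 = 2 · 5 · 29; 15 = 3 · 5; 190 = 2 · 5 · 19; 235 = 5 · 47
lcm takes max exponent of each prime: 2 · 3 · 5 · 19 · 29 · 47 = 776910

776910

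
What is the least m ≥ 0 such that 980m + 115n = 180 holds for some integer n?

Euclid: 980 = 8·115 + 60; 115 = 1·60 + 55; 60 = 1·55 + 5; 55 = 11·5 + 0 → gcd = 5; 180 = 5·36.
Back-substitution yields 980·(2) + 115·(-17) = 5, so one solution is m = 2·36 = 72, n = -17·36 = -612.
Solutions in m differ by 115/5 = 23; the one in [0, 23) is 72 mod 23 = 3.

3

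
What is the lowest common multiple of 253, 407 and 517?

253 = 11 · 23; 407 = 11 · 37; 517 = 11 · 47
lcm takes max exponent of each prime: 11 · 23 · 37 · 47 = 439967

439967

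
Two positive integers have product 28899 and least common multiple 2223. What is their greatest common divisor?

From gcd × lcm = pq: gcd = 28899 / 2223 = 13.

13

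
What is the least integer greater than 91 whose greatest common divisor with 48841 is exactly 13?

104

48841 = 13·3757. Any t with gcd(t, 48841) = 13 is a multiple of 13, say 13s, with s coprime to 3757.
Need s > 91/13, so s ≥ 8. First s ≥ 8 with gcd(s, 3757) = 1 is s = 8. Thus t = 13·8 = 104.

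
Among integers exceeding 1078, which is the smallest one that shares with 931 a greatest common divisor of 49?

1127

Multiples of 49 above 1078: 49·23, 49·24, … . Need the cofactor coprime to 931/49 = 19.
Checking s = 23, 24, … the first with gcd(s, 19) = 1 is s = 23, giving 1127.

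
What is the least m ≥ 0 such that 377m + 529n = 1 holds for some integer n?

87

Euclid: 529 = 1·377 + 152; 377 = 2·152 + 73; 152 = 2·73 + 6; 73 = 12·6 + 1; 6 = 6·1 + 0 → gcd = 1; 1 = 1·1.
Back-substitution yields 377·(87) + 529·(-62) = 1, so one solution is m = 87·1 = 87, n = -62·1 = -62.
Solutions in m differ by 529/1 = 529; the one in [0, 529) is 87 mod 529 = 87.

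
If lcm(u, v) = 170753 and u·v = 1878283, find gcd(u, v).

11

From gcd × lcm = uv: gcd = 1878283 / 170753 = 11.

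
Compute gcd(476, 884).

68

476 = 2² · 7 · 17
884 = 2² · 13 · 17
Common: 2² · 17 = 68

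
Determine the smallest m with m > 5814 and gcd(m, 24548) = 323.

24548 = 323·76. Any m with gcd(m, 24548) = 323 is a multiple of 323, say 323s, with s coprime to 76.
Need s > 5814/323, so s ≥ 19. First s ≥ 19 with gcd(s, 76) = 1 is s = 21. Thus m = 323·21 = 6783.

6783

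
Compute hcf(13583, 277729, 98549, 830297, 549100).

gcd(13583, 277729): 277729 = 20·13583 + 6069; 13583 = 2·6069 + 1445; 6069 = 4·1445 + 289; 1445 = 5·289 + 0 → 289
gcd(289, 98549): 98549 = 341·289 + 0 → 289
gcd(289, 830297): 830297 = 2873·289 + 0 → 289
gcd(289, 549100): 549100 = 1900·289 + 0 → 289

289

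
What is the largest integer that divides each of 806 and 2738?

806 = 2 · 13 · 31
2738 = 2 · 37²
Common: 2 = 2

2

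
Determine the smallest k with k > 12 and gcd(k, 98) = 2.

16

gcd(k, 98) = 2 forces 2 | k; write k = 2s. Then gcd(2s, 2·49) = 2·gcd(s, 49), so need gcd(s, 49) = 1.
2s > 12 gives s ≥ 7. The least s ≥ 7 coprime to 49 is 8, so k = 2·8 = 16.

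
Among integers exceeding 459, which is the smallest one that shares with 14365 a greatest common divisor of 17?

Multiples of 17 above 459: 17·28, 17·29, … . Need the cofactor coprime to 14365/17 = 845.
Checking s = 28, 29, … the first with gcd(s, 845) = 1 is s = 28, giving 476.

476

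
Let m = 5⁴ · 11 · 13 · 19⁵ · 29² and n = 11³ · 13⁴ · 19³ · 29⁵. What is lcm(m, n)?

max exponent per prime: 5⁴ · 11³ · 13⁴ · 19⁵ · 29⁵ = 1206672669505047618713125

1206672669505047618713125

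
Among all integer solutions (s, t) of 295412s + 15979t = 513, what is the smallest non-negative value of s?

gcd(295412, 15979) = 19 (Euclid: 295412 = 18·15979 + 7790; 15979 = 2·7790 + 399; 7790 = 19·399 + 209; 399 = 1·209 + 190; 209 = 1·190 + 19; 190 = 10·19 + 0), and 19 | 513.
Extended Euclid: 295412·(80) + 15979·(-1479) = 19. Scale by 27: s₀ = 2160.
General solution s = s₀ + 841k; reducing mod 841 gives s = 478 (and t = -8837).

478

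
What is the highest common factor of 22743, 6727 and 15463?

22743 = 3² · 7 · 19²; 6727 = 7 · 31²; 15463 = 7 · 47²
gcd takes min exponent of each prime: 7 = 7

7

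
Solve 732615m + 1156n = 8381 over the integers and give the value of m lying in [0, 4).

3

Reduce mod 1156: 732615m ≡ 8381 (mod 1156). With g = gcd(732615, 1156) = 289 dividing 8381, divide through: 2535m ≡ 29 (mod 4).
Since gcd(2535, 4) = 1, m ≡ 29·(2535)⁻¹ ≡ 3 (mod 4). Smallest non-negative: 3.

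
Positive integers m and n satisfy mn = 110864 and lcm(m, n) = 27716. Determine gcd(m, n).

From gcd × lcm = mn: gcd = 110864 / 27716 = 4.

4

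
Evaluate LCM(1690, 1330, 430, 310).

1690 = 2 · 5 · 13²; 1330 = 2 · 5 · 7 · 19; 430 = 2 · 5 · 43; 310 = 2 · 5 · 31
lcm takes max exponent of each prime: 2 · 5 · 7 · 13² · 19 · 31 · 43 = 299618410

299618410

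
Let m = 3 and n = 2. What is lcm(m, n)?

max exponent per prime: 2 · 3 = 6

6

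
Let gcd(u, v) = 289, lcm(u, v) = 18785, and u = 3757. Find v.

1445

Using uv = gcd(u,v)·lcm(u,v) = 289·18785 = 5428865, we get v = 5428865/3757 = 1445.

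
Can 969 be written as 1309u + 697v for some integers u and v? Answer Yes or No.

By Bézout, 1309u + 697v = 969 has integer solutions iff gcd(1309, 697) | 969.
Euclid: 1309 = 1·697 + 612; 697 = 1·612 + 85; 612 = 7·85 + 17; 85 = 5·17 + 0. gcd = 17; 969 mod 17 = 0. Yes.

Yes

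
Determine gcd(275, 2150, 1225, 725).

25

gcd(275, 2150): 2150 = 7·275 + 225; 275 = 1·225 + 50; 225 = 4·50 + 25; 50 = 2·25 + 0 → 25
gcd(25, 1225): 1225 = 49·25 + 0 → 25
gcd(25, 725): 725 = 29·25 + 0 → 25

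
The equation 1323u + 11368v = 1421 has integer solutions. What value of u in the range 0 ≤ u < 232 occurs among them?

87

Euclid: 11368 = 8·1323 + 784; 1323 = 1·784 + 539; 784 = 1·539 + 245; 539 = 2·245 + 49; 245 = 5·49 + 0 → gcd = 49; 1421 = 49·29.
Back-substitution yields 1323·(43) + 11368·(-5) = 49, so one solution is u = 43·29 = 1247, v = -5·29 = -145.
Solutions in u differ by 11368/49 = 232; the one in [0, 232) is 1247 mod 232 = 87.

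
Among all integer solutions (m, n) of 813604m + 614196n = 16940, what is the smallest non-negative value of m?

1112

Reduce mod 614196: 813604m ≡ 16940 (mod 614196). With g = gcd(813604, 614196) = 484 dividing 16940, divide through: 1681m ≡ 35 (mod 1269).
Since gcd(1681, 1269) = 1, m ≡ 35·(1681)⁻¹ ≡ 1112 (mod 1269). Smallest non-negative: 1112.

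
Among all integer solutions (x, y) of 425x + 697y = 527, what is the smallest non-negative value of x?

Euclid: 697 = 1·425 + 272; 425 = 1·272 + 153; 272 = 1·153 + 119; 153 = 1·119 + 34; 119 = 3·34 + 17; 34 = 2·17 + 0 → gcd = 17; 527 = 17·31.
Back-substitution yields 425·(-18) + 697·(11) = 17, so one solution is x = -18·31 = -558, y = 11·31 = 341.
Solutions in x differ by 697/17 = 41; the one in [0, 41) is -558 mod 41 = 16.

16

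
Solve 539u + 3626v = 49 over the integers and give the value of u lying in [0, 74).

27

gcd(539, 3626) = 49 (Euclid: 3626 = 6·539 + 392; 539 = 1·392 + 147; 392 = 2·147 + 98; 147 = 1·98 + 49; 98 = 2·49 + 0), and 49 | 49.
Extended Euclid: 539·(27) + 3626·(-4) = 49. Scale by 1: u₀ = 27.
General solution u = u₀ + 74t; reducing mod 74 gives u = 27 (and v = -4).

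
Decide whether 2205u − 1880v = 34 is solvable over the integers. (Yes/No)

No

gcd(2205, 1880): 2205 = 1·1880 + 325; 1880 = 5·325 + 255; 325 = 1·255 + 70; 255 = 3·70 + 45; 70 = 1·45 + 25; 45 = 1·25 + 20; 25 = 1·20 + 5; 20 = 4·5 + 0 → 5
5 does not divide 34, so a solution does not exist.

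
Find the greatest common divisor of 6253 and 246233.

6253 = 13² · 37
246233 = 13² · 31 · 47
Common: 13² = 169

169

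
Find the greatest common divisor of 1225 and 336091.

Euclid: 336091 = 274·1225 + 441; 1225 = 2·441 + 343; 441 = 1·343 + 98; 343 = 3·98 + 49; 98 = 2·49 + 0. Last nonzero remainder: 49.

49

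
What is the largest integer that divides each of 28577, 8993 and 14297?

17

gcd(28577, 8993): 28577 = 3·8993 + 1598; 8993 = 5·1598 + 1003; 1598 = 1·1003 + 595; 1003 = 1·595 + 408; 595 = 1·408 + 187; 408 = 2·187 + 34; 187 = 5·34 + 17; 34 = 2·17 + 0 → 17
gcd(17, 14297): 14297 = 841·17 + 0 → 17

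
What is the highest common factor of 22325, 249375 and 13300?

22325 = 5² · 19 · 47; 249375 = 3 · 5⁴ · 7 · 19; 13300 = 2² · 5² · 7 · 19
gcd takes min exponent of each prime: 5² · 19 = 475

475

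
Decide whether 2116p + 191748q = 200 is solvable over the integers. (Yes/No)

Yes

gcd(2116, 191748): 191748 = 90·2116 + 1308; 2116 = 1·1308 + 808; 1308 = 1·808 + 500; 808 = 1·500 + 308; 500 = 1·308 + 192; 308 = 1·192 + 116; 192 = 1·116 + 76; 116 = 1·76 + 40; 76 = 1·40 + 36; 40 = 1·36 + 4; 36 = 9·4 + 0 → 4
4 divides 200, so a solution exists.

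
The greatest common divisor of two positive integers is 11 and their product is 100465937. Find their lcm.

Since gcd(u,v)·lcm(u,v) = uv, lcm = 100465937/11 = 9133267.

9133267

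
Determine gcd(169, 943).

169 = 13²
943 = 23 · 41
Common: 1 = 1

1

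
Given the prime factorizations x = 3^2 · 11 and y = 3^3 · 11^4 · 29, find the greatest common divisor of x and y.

min exponent per shared prime: 3^2 · 11 = 99

99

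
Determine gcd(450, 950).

50

Euclid: 950 = 2·450 + 50; 450 = 9·50 + 0. Last nonzero remainder: 50.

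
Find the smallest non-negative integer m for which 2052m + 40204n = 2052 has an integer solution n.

gcd(2052, 40204) = 76 (Euclid: 40204 = 19·2052 + 1216; 2052 = 1·1216 + 836; 1216 = 1·836 + 380; 836 = 2·380 + 76; 380 = 5·76 + 0), and 76 | 2052.
Extended Euclid: 2052·(98) + 40204·(-5) = 76. Scale by 27: m₀ = 2646.
General solution m = m₀ + 529t; reducing mod 529 gives m = 1 (and n = 0).

1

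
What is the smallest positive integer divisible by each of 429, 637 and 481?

777777

lcm(429, 637) = 429·637/gcd = 273273/13 = 21021
lcm(21021, 481) = 21021·481/gcd = 10111101/13 = 777777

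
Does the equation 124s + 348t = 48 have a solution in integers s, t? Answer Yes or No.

gcd(124, 348): 348 = 2·124 + 100; 124 = 1·100 + 24; 100 = 4·24 + 4; 24 = 6·4 + 0 → 4
4 divides 48, so a solution exists.

Yes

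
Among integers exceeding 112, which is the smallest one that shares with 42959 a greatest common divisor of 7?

126

42959 = 7·6137. Any t with gcd(t, 42959) = 7 is a multiple of 7, say 7s, with s coprime to 6137.
Need s > 112/7, so s ≥ 17. First s ≥ 17 with gcd(s, 6137) = 1 is s = 18. Thus t = 7·18 = 126.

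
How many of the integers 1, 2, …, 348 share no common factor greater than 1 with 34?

164

34 = 2·17. Inclusion–exclusion on these primes:
348 − ⌊348/2⌋ − ⌊348/17⌋ + ⌊348/34⌋ = 164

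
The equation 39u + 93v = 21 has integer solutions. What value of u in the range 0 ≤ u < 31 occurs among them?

gcd(39, 93) = 3 (Euclid: 93 = 2·39 + 15; 39 = 2·15 + 9; 15 = 1·9 + 6; 9 = 1·6 + 3; 6 = 2·3 + 0), and 3 | 21.
Extended Euclid: 39·(12) + 93·(-5) = 3. Scale by 7: u₀ = 84.
General solution u = u₀ + 31t; reducing mod 31 gives u = 22 (and v = -9).

22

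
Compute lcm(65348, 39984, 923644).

lcm(65348, 39984) = 65348·39984/gcd = 2612874432/68 = 38424624
lcm(38424624, 923644) = 38424624·923644/gcd = 35490673409856/68 = 521921667792

521921667792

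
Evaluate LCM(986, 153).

8874

986 = 2 · 17 · 29; 153 = 3² · 17
max exponents: 2 · 3² · 17 · 29 = 8874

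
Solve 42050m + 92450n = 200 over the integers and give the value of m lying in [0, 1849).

gcd(42050, 92450) = 50 (Euclid: 92450 = 2·42050 + 8350; 42050 = 5·8350 + 300; 8350 = 27·300 + 250; 300 = 1·250 + 50; 250 = 5·50 + 0), and 50 | 200.
Extended Euclid: 42050·(310) + 92450·(-141) = 50. Scale by 4: m₀ = 1240.
General solution m = m₀ + 1849t; reducing mod 1849 gives m = 1240 (and n = -564).

1240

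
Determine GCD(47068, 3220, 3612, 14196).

28

gcd(47068, 3220): 47068 = 14·3220 + 1988; 3220 = 1·1988 + 1232; 1988 = 1·1232 + 756; 1232 = 1·756 + 476; 756 = 1·476 + 280; 476 = 1·280 + 196; 280 = 1·196 + 84; 196 = 2·84 + 28; 84 = 3·28 + 0 → 28
gcd(28, 3612): 3612 = 129·28 + 0 → 28
gcd(28, 14196): 14196 = 507·28 + 0 → 28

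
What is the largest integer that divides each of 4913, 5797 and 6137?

4913 = 17³; 5797 = 11 · 17 · 31; 6137 = 17 · 19²
gcd takes min exponent of each prime: 17 = 17

17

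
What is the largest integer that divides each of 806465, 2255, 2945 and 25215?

gcd(806465, 2255): 806465 = 357·2255 + 1430; 2255 = 1·1430 + 825; 1430 = 1·825 + 605; 825 = 1·605 + 220; 605 = 2·220 + 165; 220 = 1·165 + 55; 165 = 3·55 + 0 → 55
gcd(55, 2945): 2945 = 53·55 + 30; 55 = 1·30 + 25; 30 = 1·25 + 5; 25 = 5·5 + 0 → 5
gcd(5, 25215): 25215 = 5043·5 + 0 → 5

5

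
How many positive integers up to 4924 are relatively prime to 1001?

3543

Prime factors of 1001: 7, 11, 13. Count integers ≤ 4924 divisible by none of them.
By inclusion–exclusion: 4924 − ⌊4924/7⌋ − ⌊4924/11⌋ − ⌊4924/13⌋ + ⌊4924/77⌋ + ⌊4924/91⌋ + ⌊4924/143⌋ − ⌊4924/1001⌋ = 3543.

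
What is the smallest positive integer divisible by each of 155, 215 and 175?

lcm(155, 215) = 155·215/gcd = 33325/5 = 6665
lcm(6665, 175) = 6665·175/gcd = 1166375/5 = 233275

233275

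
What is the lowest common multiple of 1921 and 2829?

5434509

gcd first: 2829 = 1·1921 + 908; 1921 = 2·908 + 105; 908 = 8·105 + 68; 105 = 1·68 + 37; 68 = 1·37 + 31; 37 = 1·31 + 6; 31 = 5·6 + 1; 6 = 6·1 + 0 → gcd = 1
lcm = 1921·2829/gcd = 5434509/1 = 5434509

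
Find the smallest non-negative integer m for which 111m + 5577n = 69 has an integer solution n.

905

Euclid: 5577 = 50·111 + 27; 111 = 4·27 + 3; 27 = 9·3 + 0 → gcd = 3; 69 = 3·23.
Back-substitution yields 111·(201) + 5577·(-4) = 3, so one solution is m = 201·23 = 4623, n = -4·23 = -92.
Solutions in m differ by 5577/3 = 1859; the one in [0, 1859) is 4623 mod 1859 = 905.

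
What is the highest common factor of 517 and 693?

Euclid: 693 = 1·517 + 176; 517 = 2·176 + 165; 176 = 1·165 + 11; 165 = 15·11 + 0. Last nonzero remainder: 11.

11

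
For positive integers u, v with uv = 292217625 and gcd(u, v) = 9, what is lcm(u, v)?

32468625

Since gcd(u,v)·lcm(u,v) = uv, lcm = 292217625/9 = 32468625.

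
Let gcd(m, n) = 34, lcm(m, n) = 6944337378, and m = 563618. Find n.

m·n = gcd·lcm = 34·6944337378 = 236107470852, so n = 236107470852/563618 = 418914.

418914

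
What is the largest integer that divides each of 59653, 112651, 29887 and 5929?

121

gcd(59653, 112651): 112651 = 1·59653 + 52998; 59653 = 1·52998 + 6655; 52998 = 7·6655 + 6413; 6655 = 1·6413 + 242; 6413 = 26·242 + 121; 242 = 2·121 + 0 → 121
gcd(121, 29887): 29887 = 247·121 + 0 → 121
gcd(121, 5929): 5929 = 49·121 + 0 → 121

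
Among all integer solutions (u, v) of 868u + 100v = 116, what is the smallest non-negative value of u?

12

Reduce mod 100: 868u ≡ 116 (mod 100). With g = gcd(868, 100) = 4 dividing 116, divide through: 217u ≡ 29 (mod 25).
Since gcd(217, 25) = 1, u ≡ 29·(217)⁻¹ ≡ 12 (mod 25). Smallest non-negative: 12.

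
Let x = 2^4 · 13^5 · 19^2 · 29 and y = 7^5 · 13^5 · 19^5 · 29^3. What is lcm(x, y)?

6029606115184671031376

max exponent per prime: 2^4 · 7^5 · 13^5 · 19^5 · 29^3 = 6029606115184671031376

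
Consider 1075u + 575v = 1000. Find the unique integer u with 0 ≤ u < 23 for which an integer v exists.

2

gcd(1075, 575) = 25 (Euclid: 1075 = 1·575 + 500; 575 = 1·500 + 75; 500 = 6·75 + 50; 75 = 1·50 + 25; 50 = 2·25 + 0), and 25 | 1000.
Extended Euclid: 1075·(-8) + 575·(15) = 25. Scale by 40: u₀ = -320.
General solution u = u₀ + 23t; reducing mod 23 gives u = 2 (and v = -2).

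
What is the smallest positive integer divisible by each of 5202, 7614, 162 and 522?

lcm(5202, 7614) = 5202·7614/gcd = 39608028/18 = 2200446
lcm(2200446, 162) = 2200446·162/gcd = 356472252/162 = 2200446
lcm(2200446, 522) = 2200446·522/gcd = 1148632812/18 = 63812934

63812934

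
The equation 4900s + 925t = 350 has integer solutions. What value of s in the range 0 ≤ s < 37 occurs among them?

8

Reduce mod 925: 4900s ≡ 350 (mod 925). With g = gcd(4900, 925) = 25 dividing 350, divide through: 196s ≡ 14 (mod 37).
Since gcd(196, 37) = 1, s ≡ 14·(196)⁻¹ ≡ 8 (mod 37). Smallest non-negative: 8.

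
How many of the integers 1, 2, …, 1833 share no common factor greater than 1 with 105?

Prime factors of 105: 3, 5, 7. Count integers ≤ 1833 divisible by none of them.
By inclusion–exclusion: 1833 − ⌊1833/3⌋ − ⌊1833/5⌋ − ⌊1833/7⌋ + ⌊1833/15⌋ + ⌊1833/21⌋ + ⌊1833/35⌋ − ⌊1833/105⌋ = 839.

839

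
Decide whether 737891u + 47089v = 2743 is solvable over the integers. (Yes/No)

No

gcd(737891, 47089): 737891 = 15·47089 + 31556; 47089 = 1·31556 + 15533; 31556 = 2·15533 + 490; 15533 = 31·490 + 343; 490 = 1·343 + 147; 343 = 2·147 + 49; 147 = 3·49 + 0 → 49
49 does not divide 2743, so a solution does not exist.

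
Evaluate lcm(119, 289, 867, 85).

119 = 7 · 17; 289 = 17²; 867 = 3 · 17²; 85 = 5 · 17
lcm takes max exponent of each prime: 3 · 5 · 7 · 17² = 30345

30345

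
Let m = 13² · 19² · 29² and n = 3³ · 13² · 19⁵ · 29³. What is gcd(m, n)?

51308569

min exponent per shared prime: 13² · 19² · 29² = 51308569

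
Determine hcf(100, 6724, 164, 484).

100 = 2² · 5²; 6724 = 2² · 41²; 164 = 2² · 41; 484 = 2² · 11²
gcd takes min exponent of each prime: 2² = 4

4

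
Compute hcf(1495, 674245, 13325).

1495 = 5 · 13 · 23; 674245 = 5 · 11 · 13 · 23 · 41; 13325 = 5² · 13 · 41
gcd takes min exponent of each prime: 5 · 13 = 65

65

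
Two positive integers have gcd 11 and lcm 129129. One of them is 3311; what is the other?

429

a·b = gcd·lcm = 11·129129 = 1420419, so b = 1420419/3311 = 429.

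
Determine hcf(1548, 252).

Euclid: 1548 = 6·252 + 36; 252 = 7·36 + 0. Last nonzero remainder: 36.

36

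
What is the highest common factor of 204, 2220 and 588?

204 = 2² · 3 · 17; 2220 = 2² · 3 · 5 · 37; 588 = 2² · 3 · 7²
gcd takes min exponent of each prime: 2² · 3 = 12

12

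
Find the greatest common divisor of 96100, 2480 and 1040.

96100 = 2² · 5² · 31²; 2480 = 2⁴ · 5 · 31; 1040 = 2⁴ · 5 · 13
gcd takes min exponent of each prime: 2² · 5 = 20

20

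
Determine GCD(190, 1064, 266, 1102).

38

gcd(190, 1064): 1064 = 5·190 + 114; 190 = 1·114 + 76; 114 = 1·76 + 38; 76 = 2·38 + 0 → 38
gcd(38, 266): 266 = 7·38 + 0 → 38
gcd(38, 1102): 1102 = 29·38 + 0 → 38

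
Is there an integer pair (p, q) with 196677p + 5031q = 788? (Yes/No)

gcd(196677, 5031): 196677 = 39·5031 + 468; 5031 = 10·468 + 351; 468 = 1·351 + 117; 351 = 3·117 + 0 → 117
117 does not divide 788, so a solution does not exist.

No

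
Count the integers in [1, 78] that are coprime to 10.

31

Prime factors of 10: 2, 5. Count integers ≤ 78 divisible by none of them.
By inclusion–exclusion: 78 − ⌊78/2⌋ − ⌊78/5⌋ + ⌊78/10⌋ = 31.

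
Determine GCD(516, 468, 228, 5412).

gcd(516, 468): 516 = 1·468 + 48; 468 = 9·48 + 36; 48 = 1·36 + 12; 36 = 3·12 + 0 → 12
gcd(12, 228): 228 = 19·12 + 0 → 12
gcd(12, 5412): 5412 = 451·12 + 0 → 12

12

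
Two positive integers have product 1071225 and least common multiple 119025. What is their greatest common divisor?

9

gcd·lcm = product, so gcd = 1071225/119025 = 9.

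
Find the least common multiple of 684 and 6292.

gcd first: 6292 = 9·684 + 136; 684 = 5·136 + 4; 136 = 34·4 + 0 → gcd = 4
lcm = 684·6292/gcd = 4303728/4 = 1075932

1075932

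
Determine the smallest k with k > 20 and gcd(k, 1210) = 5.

Multiples of 5 above 20: 5·5, 5·6, … . Need the cofactor coprime to 1210/5 = 242.
Checking s = 5, 6, … the first with gcd(s, 242) = 1 is s = 5, giving 25.

25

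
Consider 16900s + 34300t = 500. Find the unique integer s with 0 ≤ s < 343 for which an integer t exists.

gcd(16900, 34300) = 100 (Euclid: 34300 = 2·16900 + 500; 16900 = 33·500 + 400; 500 = 1·400 + 100; 400 = 4·100 + 0), and 100 | 500.
Extended Euclid: 16900·(-69) + 34300·(34) = 100. Scale by 5: s₀ = -345.
General solution s = s₀ + 343k; reducing mod 343 gives s = 341 (and t = -168).

341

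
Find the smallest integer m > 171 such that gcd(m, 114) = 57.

285

114 = 57·2. Any m with gcd(m, 114) = 57 is a multiple of 57, say 57s, with s coprime to 2.
Need s > 171/57, so s ≥ 4. First s ≥ 4 with gcd(s, 2) = 1 is s = 5. Thus m = 57·5 = 285.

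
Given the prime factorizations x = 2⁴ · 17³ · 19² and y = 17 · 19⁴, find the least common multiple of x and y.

max exponent per prime: 2⁴ · 17³ · 19⁴ = 10244273168

10244273168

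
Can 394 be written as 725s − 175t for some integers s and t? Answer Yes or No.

No

By Bézout, 725s − 175t = 394 has integer solutions iff gcd(725, 175) | 394.
Euclid: 725 = 4·175 + 25; 175 = 7·25 + 0. gcd = 25; 394 mod 25 = 19. No.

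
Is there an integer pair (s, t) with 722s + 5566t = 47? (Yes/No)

No

gcd(722, 5566): 5566 = 7·722 + 512; 722 = 1·512 + 210; 512 = 2·210 + 92; 210 = 2·92 + 26; 92 = 3·26 + 14; 26 = 1·14 + 12; 14 = 1·12 + 2; 12 = 6·2 + 0 → 2
2 does not divide 47, so a solution does not exist.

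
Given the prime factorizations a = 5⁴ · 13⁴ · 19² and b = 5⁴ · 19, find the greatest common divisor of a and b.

min exponent per shared prime: 5⁴ · 19 = 11875

11875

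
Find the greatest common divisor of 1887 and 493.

1887 = 3 · 17 · 37
493 = 17 · 29
Common: 17 = 17

17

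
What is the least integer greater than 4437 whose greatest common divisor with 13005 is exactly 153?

4743

gcd(a, 13005) = 153 forces 153 | a; write a = 153s. Then gcd(153s, 153·85) = 153·gcd(s, 85), so need gcd(s, 85) = 1.
153s > 4437 gives s ≥ 30. The least s ≥ 30 coprime to 85 is 31, so a = 153·31 = 4743.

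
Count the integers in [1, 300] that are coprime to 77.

77 = 7·11. Inclusion–exclusion on these primes:
300 − ⌊300/7⌋ − ⌊300/11⌋ + ⌊300/77⌋ = 234

234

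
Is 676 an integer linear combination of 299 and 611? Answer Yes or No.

Yes

By Bézout, 299s + 611t = 676 has integer solutions iff gcd(299, 611) | 676.
Euclid: 611 = 2·299 + 13; 299 = 23·13 + 0. gcd = 13; 676 mod 13 = 0. Yes.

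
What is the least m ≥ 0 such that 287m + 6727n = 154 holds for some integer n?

399

Reduce mod 6727: 287m ≡ 154 (mod 6727). With g = gcd(287, 6727) = 7 dividing 154, divide through: 41m ≡ 22 (mod 961).
Since gcd(41, 961) = 1, m ≡ 22·(41)⁻¹ ≡ 399 (mod 961). Smallest non-negative: 399.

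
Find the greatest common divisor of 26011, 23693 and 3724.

19

gcd(26011, 23693): 26011 = 1·23693 + 2318; 23693 = 10·2318 + 513; 2318 = 4·513 + 266; 513 = 1·266 + 247; 266 = 1·247 + 19; 247 = 13·19 + 0 → 19
gcd(19, 3724): 3724 = 196·19 + 0 → 19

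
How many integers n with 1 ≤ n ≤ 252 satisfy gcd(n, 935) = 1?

Prime factors of 935: 5, 11, 17. Count integers ≤ 252 divisible by none of them.
By inclusion–exclusion: 252 − ⌊252/5⌋ − ⌊252/11⌋ − ⌊252/17⌋ + ⌊252/55⌋ + ⌊252/85⌋ + ⌊252/187⌋ − ⌊252/935⌋ = 173.

173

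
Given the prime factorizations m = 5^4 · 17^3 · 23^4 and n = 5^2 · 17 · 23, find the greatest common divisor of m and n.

min exponent per shared prime: 5^2 · 17 · 23 = 9775

9775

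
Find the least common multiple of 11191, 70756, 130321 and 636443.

1395996988148

lcm(11191, 70756) = 11191·70756/gcd = 791830396/361 = 2193436
lcm(2193436, 130321) = 2193436·130321/gcd = 285850772956/361 = 791830396
lcm(791830396, 636443) = 791830396·636443/gcd = 503954912721428/361 = 1395996988148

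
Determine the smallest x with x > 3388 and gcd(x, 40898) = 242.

3630

gcd(x, 40898) = 242 forces 242 | x; write x = 242s. Then gcd(242s, 242·169) = 242·gcd(s, 169), so need gcd(s, 169) = 1.
242s > 3388 gives s ≥ 15. The least s ≥ 15 coprime to 169 is 15, so x = 242·15 = 3630.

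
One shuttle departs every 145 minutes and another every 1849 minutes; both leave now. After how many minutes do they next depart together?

268105

gcd first: 1849 = 12·145 + 109; 145 = 1·109 + 36; 109 = 3·36 + 1; 36 = 36·1 + 0 → gcd = 1
lcm = 145·1849/gcd = 268105/1 = 268105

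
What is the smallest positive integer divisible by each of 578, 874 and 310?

39150830

lcm(578, 874) = 578·874/gcd = 505172/2 = 252586
lcm(252586, 310) = 252586·310/gcd = 78301660/2 = 39150830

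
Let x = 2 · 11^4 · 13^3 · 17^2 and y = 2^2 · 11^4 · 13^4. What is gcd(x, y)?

min exponent per shared prime: 2 · 11^4 · 13^3 = 64332554

64332554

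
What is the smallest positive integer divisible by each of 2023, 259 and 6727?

2023 = 7 · 17²; 259 = 7 · 37; 6727 = 7 · 31²
lcm takes max exponent of each prime: 7 · 17² · 31² · 37 = 71931811

71931811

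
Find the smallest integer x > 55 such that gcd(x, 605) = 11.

66

Multiples of 11 above 55: 11·6, 11·7, … . Need the cofactor coprime to 605/11 = 55.
Checking s = 6, 7, … the first with gcd(s, 55) = 1 is s = 6, giving 66.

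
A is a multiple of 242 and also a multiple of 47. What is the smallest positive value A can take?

242 = 2 · 11²; 47 = 47
max exponents: 2 · 11² · 47 = 11374

11374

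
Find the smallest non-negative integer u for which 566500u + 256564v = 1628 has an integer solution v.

gcd(566500, 256564) = 44 (Euclid: 566500 = 2·256564 + 53372; 256564 = 4·53372 + 43076; 53372 = 1·43076 + 10296; 43076 = 4·10296 + 1892; 10296 = 5·1892 + 836; 1892 = 2·836 + 220; 836 = 3·220 + 176; 220 = 1·176 + 44; 176 = 4·44 + 0), and 44 | 1628.
Extended Euclid: 566500·(-1221) + 256564·(2696) = 44. Scale by 37: u₀ = -45177.
General solution u = u₀ + 5831t; reducing mod 5831 gives u = 1471 (and v = -3248).

1471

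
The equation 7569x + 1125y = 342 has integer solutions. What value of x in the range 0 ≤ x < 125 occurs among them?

43

Euclid: 7569 = 6·1125 + 819; 1125 = 1·819 + 306; 819 = 2·306 + 207; 306 = 1·207 + 99; 207 = 2·99 + 9; 99 = 11·9 + 0 → gcd = 9; 342 = 9·38.
Back-substitution yields 7569·(11) + 1125·(-74) = 9, so one solution is x = 11·38 = 418, y = -74·38 = -2812.
Solutions in x differ by 1125/9 = 125; the one in [0, 125) is 418 mod 125 = 43.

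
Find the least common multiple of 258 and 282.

258 = 2 · 3 · 43; 282 = 2 · 3 · 47
max exponents: 2 · 3 · 43 · 47 = 12126

12126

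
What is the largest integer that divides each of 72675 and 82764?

Euclid: 82764 = 1·72675 + 10089; 72675 = 7·10089 + 2052; 10089 = 4·2052 + 1881; 2052 = 1·1881 + 171; 1881 = 11·171 + 0. Last nonzero remainder: 171.

171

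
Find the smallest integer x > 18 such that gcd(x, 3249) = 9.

gcd(x, 3249) = 9 forces 9 | x; write x = 9s. Then gcd(9s, 9·361) = 9·gcd(s, 361), so need gcd(s, 361) = 1.
9s > 18 gives s ≥ 3. The least s ≥ 3 coprime to 361 is 3, so x = 9·3 = 27.

27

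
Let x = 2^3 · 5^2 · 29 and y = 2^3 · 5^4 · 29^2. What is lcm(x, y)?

max exponent per prime: 2^3 · 5^4 · 29^2 = 4205000

4205000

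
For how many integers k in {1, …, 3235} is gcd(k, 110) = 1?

1176

Prime factors of 110: 2, 5, 11. Count integers ≤ 3235 divisible by none of them.
By inclusion–exclusion: 3235 − ⌊3235/2⌋ − ⌊3235/5⌋ − ⌊3235/11⌋ + ⌊3235/10⌋ + ⌊3235/22⌋ + ⌊3235/55⌋ − ⌊3235/110⌋ = 1176.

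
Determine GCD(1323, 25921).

49

1323 = 3³ · 7²
25921 = 7² · 23²
Common: 7² = 49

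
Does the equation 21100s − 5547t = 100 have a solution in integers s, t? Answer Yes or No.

Yes

gcd(21100, 5547): 21100 = 3·5547 + 4459; 5547 = 1·4459 + 1088; 4459 = 4·1088 + 107; 1088 = 10·107 + 18; 107 = 5·18 + 17; 18 = 1·17 + 1; 17 = 17·1 + 0 → 1
1 divides 100, so a solution exists.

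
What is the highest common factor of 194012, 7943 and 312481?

169

gcd(194012, 7943): 194012 = 24·7943 + 3380; 7943 = 2·3380 + 1183; 3380 = 2·1183 + 1014; 1183 = 1·1014 + 169; 1014 = 6·169 + 0 → 169
gcd(169, 312481): 312481 = 1849·169 + 0 → 169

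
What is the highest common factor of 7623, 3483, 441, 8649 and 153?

gcd(7623, 3483): 7623 = 2·3483 + 657; 3483 = 5·657 + 198; 657 = 3·198 + 63; 198 = 3·63 + 9; 63 = 7·9 + 0 → 9
gcd(9, 441): 441 = 49·9 + 0 → 9
gcd(9, 8649): 8649 = 961·9 + 0 → 9
gcd(9, 153): 153 = 17·9 + 0 → 9

9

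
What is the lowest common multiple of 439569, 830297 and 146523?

439569 = 3² · 13² · 17²; 830297 = 13² · 17³; 146523 = 3 · 13² · 17²
lcm takes max exponent of each prime: 3² · 13² · 17³ = 7472673

7472673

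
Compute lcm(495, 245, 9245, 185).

lcm(495, 245) = 495·245/gcd = 121275/5 = 24255
lcm(24255, 9245) = 24255·9245/gcd = 224237475/5 = 44847495
lcm(44847495, 185) = 44847495·185/gcd = 8296786575/5 = 1659357315

1659357315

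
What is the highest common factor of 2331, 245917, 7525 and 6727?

7

gcd(2331, 245917): 245917 = 105·2331 + 1162; 2331 = 2·1162 + 7; 1162 = 166·7 + 0 → 7
gcd(7, 7525): 7525 = 1075·7 + 0 → 7
gcd(7, 6727): 6727 = 961·7 + 0 → 7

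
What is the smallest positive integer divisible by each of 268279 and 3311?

80751979

268279 = 11 · 29³; 3311 = 7 · 11 · 43
max exponents: 7 · 11 · 29³ · 43 = 80751979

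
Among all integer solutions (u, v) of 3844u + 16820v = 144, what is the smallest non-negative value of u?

gcd(3844, 16820) = 4 (Euclid: 16820 = 4·3844 + 1444; 3844 = 2·1444 + 956; 1444 = 1·956 + 488; 956 = 1·488 + 468; 488 = 1·468 + 20; 468 = 23·20 + 8; 20 = 2·8 + 4; 8 = 2·4 + 0), and 4 | 144.
Extended Euclid: 3844·(-1689) + 16820·(386) = 4. Scale by 36: u₀ = -60804.
General solution u = u₀ + 4205t; reducing mod 4205 gives u = 2271 (and v = -519).

2271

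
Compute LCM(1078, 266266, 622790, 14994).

lcm(1078, 266266) = 1078·266266/gcd = 287034748/1078 = 266266
lcm(266266, 622790) = 266266·622790/gcd = 165827802140/98 = 1692120430
lcm(1692120430, 14994) = 1692120430·14994/gcd = 25371653727420/98 = 258894425790

258894425790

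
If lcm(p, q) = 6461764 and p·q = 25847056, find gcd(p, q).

gcd·lcm = product, so gcd = 25847056/6461764 = 4.

4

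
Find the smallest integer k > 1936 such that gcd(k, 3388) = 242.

2178

Multiples of 242 above 1936: 242·9, 242·10, … . Need the cofactor coprime to 3388/242 = 14.
Checking s = 9, 10, … the first with gcd(s, 14) = 1 is s = 9, giving 2178.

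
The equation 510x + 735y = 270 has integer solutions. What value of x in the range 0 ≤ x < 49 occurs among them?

Euclid: 735 = 1·510 + 225; 510 = 2·225 + 60; 225 = 3·60 + 45; 60 = 1·45 + 15; 45 = 3·15 + 0 → gcd = 15; 270 = 15·18.
Back-substitution yields 510·(13) + 735·(-9) = 15, so one solution is x = 13·18 = 234, y = -9·18 = -162.
Solutions in x differ by 735/15 = 49; the one in [0, 49) is 234 mod 49 = 38.

38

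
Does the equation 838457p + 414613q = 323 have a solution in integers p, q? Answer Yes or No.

Yes

By Bézout, 838457p + 414613q = 323 has integer solutions iff gcd(838457, 414613) | 323.
Euclid: 838457 = 2·414613 + 9231; 414613 = 44·9231 + 8449; 9231 = 1·8449 + 782; 8449 = 10·782 + 629; 782 = 1·629 + 153; 629 = 4·153 + 17; 153 = 9·17 + 0. gcd = 17; 323 mod 17 = 0. Yes.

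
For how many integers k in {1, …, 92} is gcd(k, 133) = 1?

133 = 7·19. Inclusion–exclusion on these primes:
92 − ⌊92/7⌋ − ⌊92/19⌋ + ⌊92/133⌋ = 75

75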